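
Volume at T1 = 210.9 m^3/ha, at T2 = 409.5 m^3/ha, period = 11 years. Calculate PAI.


Formula: PAI = (V_T2 - V_T1) / (T2 - T1)
Volume increment = 409.5 - 210.9 = 198.6 m^3/ha
PAI = 198.6 / 11 = 18.05 m^3/ha/year

18.05


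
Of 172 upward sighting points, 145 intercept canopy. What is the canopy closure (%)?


Formula: Canopy closure = covered points / total points * 100
Closure = 145 / 172 * 100
Closure = 0.843 * 100 = 84.3%

84.3


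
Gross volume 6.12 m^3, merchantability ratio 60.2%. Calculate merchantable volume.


Formula: MV = V_total * (merchantable_pct / 100)
Merchantable fraction = 60.2% / 100 = 0.602
MV = 6.12 m^3 * 0.602 = 3.684 m^3

3.684


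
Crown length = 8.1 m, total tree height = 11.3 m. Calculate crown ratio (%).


Formula: Crown Ratio = (Crown Length / Total Height) * 100
CR = (8.1 m / 11.3 m) * 100
CR = 0.7168 * 100 = 71.7%

71.7


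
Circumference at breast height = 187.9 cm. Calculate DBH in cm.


Formula: DBH = C / pi
DBH = 187.9 / pi
pi = 3.14159...
DBH = 59.8 cm

59.8


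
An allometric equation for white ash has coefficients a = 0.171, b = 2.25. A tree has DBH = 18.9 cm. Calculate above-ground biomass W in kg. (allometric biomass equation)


Formula: W = a * DBH^b  (allometric power law)
DBH^b = 18.9^2.25 = 744.799
W = 0.171 * 744.799 = 127.4 kg

127.4


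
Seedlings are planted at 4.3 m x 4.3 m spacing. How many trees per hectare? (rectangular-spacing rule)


Formula: TPH = 10000 m^2/ha / (spacing_x * spacing_y)
Area per tree = 4.3 m * 4.3 m = 18.49 m^2
TPH = 10000 / 18.49 = 541 trees/ha

541


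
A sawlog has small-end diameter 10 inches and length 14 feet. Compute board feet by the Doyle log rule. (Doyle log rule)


Doyle: BF = (D - 4)^2 * L / 16
Adjusted diameter = 10 - 4 = 6 in
(D-4)^2 = 6^2 = 36
BF = 36 * 14 / 16 = 32 BF

32


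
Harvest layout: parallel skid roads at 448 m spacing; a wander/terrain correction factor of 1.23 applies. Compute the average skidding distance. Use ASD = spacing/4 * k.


Formula: ASD = (spacing / 4) * correction
Uncorrected distance = spacing / 4 = 448 / 4 = 112 m
ASD = 112 * 1.23 = 138 m

138


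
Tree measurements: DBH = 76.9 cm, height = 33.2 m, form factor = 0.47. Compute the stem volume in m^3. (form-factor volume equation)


Formula: V = pi * (DBH/200)^2 * H * ff
Radius = DBH/200 = 76.9/200 = 0.3845 m
Radius^2 = 0.3845^2 = 0.14784025 m^2
V = pi * 0.14784025 * 33.2 * 0.47
V = 7.247 m^3

7.247


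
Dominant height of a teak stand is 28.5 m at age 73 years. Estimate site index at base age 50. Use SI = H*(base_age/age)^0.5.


Formula: SI = H_dom * (base_age / age)^0.5
Age ratio = 50 / 73 = 0.68493
sqrt(age_ratio) = 0.82761
SI = 28.5 * 0.82761 = 23.6 m

23.6


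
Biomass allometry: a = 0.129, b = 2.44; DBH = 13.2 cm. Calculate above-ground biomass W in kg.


Formula: W = a * DBH^b  (allometric power law)
DBH^b = 13.2^2.44 = 542.251
W = 0.129 * 542.251 = 70.0 kg

70.0


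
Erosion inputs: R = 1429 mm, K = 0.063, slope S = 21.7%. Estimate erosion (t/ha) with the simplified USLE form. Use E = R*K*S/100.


Formula: E = R * K * S / 100  (simplified USLE)
R * K = 1429 * 0.063 = 90.027
E = 90.027 * 21.7 / 100 = 19.54 t/ha

19.54


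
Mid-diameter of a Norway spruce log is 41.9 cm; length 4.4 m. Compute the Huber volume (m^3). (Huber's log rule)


Huber: V = Am * L,  Am = pi*(Dm/200)^2
Am = pi*(41.9/200)^2 = 0.137885 m^2
V = 0.137885*4.4 = 0.6067 m^3

0.6067


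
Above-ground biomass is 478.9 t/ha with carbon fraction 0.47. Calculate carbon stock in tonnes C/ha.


Formula: Carbon Stock = Biomass * Carbon Fraction
C = 478.9 t/ha * 0.47
C = 225.1 t C/ha

225.1


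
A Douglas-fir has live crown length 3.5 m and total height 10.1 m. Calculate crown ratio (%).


Formula: Crown Ratio = (Crown Length / Total Height) * 100
CR = (3.5 m / 10.1 m) * 100
CR = 0.3465 * 100 = 34.7%

34.7


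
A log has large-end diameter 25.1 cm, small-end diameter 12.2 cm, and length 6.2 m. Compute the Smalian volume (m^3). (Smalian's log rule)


Smalian: V = (A1 + A2)/2 * L,  A = pi*(D/200)^2
A1 = pi*(25.1/200)^2 = 0.049481 m^2
A2 = pi*(12.2/200)^2 = 0.01169 m^2
V = (0.049481+0.01169)/2*6.2 = 0.1896 m^3

0.1896


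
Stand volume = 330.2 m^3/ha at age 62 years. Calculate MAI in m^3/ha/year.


Formula: MAI = Total Volume / Stand Age
MAI = 330.2 m^3/ha / 62 years
MAI = 5.33 m^3/ha/year

5.33


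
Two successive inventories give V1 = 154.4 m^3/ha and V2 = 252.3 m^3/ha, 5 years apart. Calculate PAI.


Formula: PAI = (V_T2 - V_T1) / (T2 - T1)
Volume increment = 252.3 - 154.4 = 97.9 m^3/ha
PAI = 97.9 / 5 = 19.58 m^3/ha/year

19.58


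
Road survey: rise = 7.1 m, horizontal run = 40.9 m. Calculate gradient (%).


Formula: Gradient = rise / run * 100
Gradient = 7.1 / 40.9 * 100 = 17.4%

17.4


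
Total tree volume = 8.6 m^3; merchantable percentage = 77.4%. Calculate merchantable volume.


Formula: MV = V_total * (merchantable_pct / 100)
Merchantable fraction = 77.4% / 100 = 0.774
MV = 8.6 m^3 * 0.774 = 6.656 m^3

6.656


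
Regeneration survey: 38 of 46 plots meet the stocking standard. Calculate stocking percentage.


Formula: Stocking % = stocked plots / total plots * 100
Stocking = 38 / 46 * 100
Stocking = 0.8261 * 100 = 82.6%

82.6


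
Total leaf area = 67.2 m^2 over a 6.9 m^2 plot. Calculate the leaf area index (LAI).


Formula: LAI = total leaf area / ground area  (dimensionless)
LAI = 67.2 m^2 / 6.9 m^2
LAI = 9.74

9.74


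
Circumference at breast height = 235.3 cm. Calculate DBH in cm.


Formula: DBH = C / pi
DBH = 235.3 / pi
pi = 3.14159...
DBH = 74.9 cm

74.9


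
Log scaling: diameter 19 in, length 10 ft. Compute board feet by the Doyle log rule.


Doyle: BF = (D - 4)^2 * L / 16
Adjusted diameter = 19 - 4 = 15 in
(D-4)^2 = 15^2 = 225
BF = 225 * 10 / 16 = 141 BF

141


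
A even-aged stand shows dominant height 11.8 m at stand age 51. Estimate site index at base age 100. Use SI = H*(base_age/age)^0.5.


Formula: SI = H_dom * (base_age / age)^0.5
Age ratio = 100 / 51 = 1.96078
sqrt(age_ratio) = 1.40028
SI = 11.8 * 1.40028 = 16.5 m

16.5


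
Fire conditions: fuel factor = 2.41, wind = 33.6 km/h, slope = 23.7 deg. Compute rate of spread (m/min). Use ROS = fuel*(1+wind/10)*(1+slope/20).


Formula: ROS = fuel * (1 + wind/10) * (1 + slope/20)
Wind factor = 1 + 33.6/10 = 4.36
Slope factor = 1 + 23.7/20 = 2.185
ROS = 2.41 * 4.36 * 2.185 = 22.96 m/min

22.96


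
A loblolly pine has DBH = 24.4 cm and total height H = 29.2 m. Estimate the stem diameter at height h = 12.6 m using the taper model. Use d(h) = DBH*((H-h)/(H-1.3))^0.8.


Taper: d(h) = DBH * ((H - h) / (H - 1.3))^0.8
Numerator = H - h = 29.2 - 12.6 = 16.6 m
Denominator = H - 1.3 = 29.2 - 1.3 = 27.9 m
Ratio = 16.6 / 27.9 = 0.59498
d = 24.4 * 0.59498^0.8 = 16.1 cm

16.1


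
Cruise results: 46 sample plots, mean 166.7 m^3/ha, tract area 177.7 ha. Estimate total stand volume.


Formula: Total Volume = Mean Volume per ha * Total Area
Total Volume = 166.7 m^3/ha * 177.7 ha
Total Volume = 29623 m^3

29623


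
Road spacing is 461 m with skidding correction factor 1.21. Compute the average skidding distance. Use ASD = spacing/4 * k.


Formula: ASD = (spacing / 4) * correction
Uncorrected distance = spacing / 4 = 461 / 4 = 115.25 m
ASD = 115.25 * 1.21 = 139 m

139


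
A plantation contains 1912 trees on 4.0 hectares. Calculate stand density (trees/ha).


Formula: Stand Density = N_trees / Area_ha
Density = 1912 trees / 4.0 ha
Density = 478 trees/ha

478


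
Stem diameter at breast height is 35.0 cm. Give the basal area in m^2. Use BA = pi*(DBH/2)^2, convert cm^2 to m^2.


Formula: BA = pi * (DBH/2)^2 / 10000  (cm^2 to m^2)
Radius = DBH/2 = 35.0/2 = 17.5 cm
BA = pi * 17.5^2 / 10000
   = 962.1128 cm^2 / 10000
   = 0.0962 m^2

0.0962


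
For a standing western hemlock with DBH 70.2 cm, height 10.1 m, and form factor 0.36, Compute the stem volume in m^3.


Formula: V = pi * (DBH/200)^2 * H * ff
Radius = DBH/200 = 70.2/200 = 0.351 m
Radius^2 = 0.351^2 = 0.123201 m^2
V = pi * 0.123201 * 10.1 * 0.36
V = 1.407 m^3

1.407


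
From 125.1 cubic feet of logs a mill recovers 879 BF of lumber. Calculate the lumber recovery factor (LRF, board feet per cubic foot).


Formula: LRF = Lumber Output (BF) / Log Input (ft^3)
LRF = 879 BF / 125.1 ft^3
LRF = 7.03 BF/ft^3

7.03


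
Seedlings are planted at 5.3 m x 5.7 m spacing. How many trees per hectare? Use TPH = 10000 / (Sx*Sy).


Formula: TPH = 10000 m^2/ha / (spacing_x * spacing_y)
Area per tree = 5.3 m * 5.7 m = 30.21 m^2
TPH = 10000 / 30.21 = 331 trees/ha

331


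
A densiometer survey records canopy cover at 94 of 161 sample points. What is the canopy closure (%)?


Formula: Canopy closure = covered points / total points * 100
Closure = 94 / 161 * 100
Closure = 0.5839 * 100 = 58.4%

58.4


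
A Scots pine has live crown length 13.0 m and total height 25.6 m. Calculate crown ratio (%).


Formula: Crown Ratio = (Crown Length / Total Height) * 100
CR = (13.0 m / 25.6 m) * 100
CR = 0.5078 * 100 = 50.8%

50.8


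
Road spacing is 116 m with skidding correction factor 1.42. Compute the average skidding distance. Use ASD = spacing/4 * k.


Formula: ASD = (spacing / 4) * correction
Uncorrected distance = spacing / 4 = 116 / 4 = 29 m
ASD = 29 * 1.42 = 41 m

41


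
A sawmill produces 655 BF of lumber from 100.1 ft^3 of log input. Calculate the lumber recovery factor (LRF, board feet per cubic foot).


Formula: LRF = Lumber Output (BF) / Log Input (ft^3)
LRF = 655 BF / 100.1 ft^3
LRF = 6.54 BF/ft^3

6.54


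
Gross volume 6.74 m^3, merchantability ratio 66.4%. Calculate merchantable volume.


Formula: MV = V_total * (merchantable_pct / 100)
Merchantable fraction = 66.4% / 100 = 0.664
MV = 6.74 m^3 * 0.664 = 4.475 m^3

4.475


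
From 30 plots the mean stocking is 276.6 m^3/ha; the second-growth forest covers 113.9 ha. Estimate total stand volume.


Formula: Total Volume = Mean Volume per ha * Total Area
Total Volume = 276.6 m^3/ha * 113.9 ha
Total Volume = 31505 m^3

31505


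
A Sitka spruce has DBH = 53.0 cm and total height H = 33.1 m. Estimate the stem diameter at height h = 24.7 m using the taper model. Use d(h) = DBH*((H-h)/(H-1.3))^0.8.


Taper: d(h) = DBH * ((H - h) / (H - 1.3))^0.8
Numerator = H - h = 33.1 - 24.7 = 8.4 m
Denominator = H - 1.3 = 33.1 - 1.3 = 31.8 m
Ratio = 8.4 / 31.8 = 0.26415
d = 53.0 * 0.26415^0.8 = 18.3 cm

18.3


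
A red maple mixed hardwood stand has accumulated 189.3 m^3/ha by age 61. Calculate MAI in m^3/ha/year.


Formula: MAI = Total Volume / Stand Age
MAI = 189.3 m^3/ha / 61 years
MAI = 3.1 m^3/ha/year

3.1


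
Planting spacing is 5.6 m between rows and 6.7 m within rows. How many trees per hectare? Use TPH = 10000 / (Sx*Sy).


Formula: TPH = 10000 m^2/ha / (spacing_x * spacing_y)
Area per tree = 5.6 m * 6.7 m = 37.52 m^2
TPH = 10000 / 37.52 = 267 trees/ha

267


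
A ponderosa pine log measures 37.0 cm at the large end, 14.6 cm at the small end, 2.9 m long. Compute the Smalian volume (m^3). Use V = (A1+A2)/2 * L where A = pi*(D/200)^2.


Smalian: V = (A1 + A2)/2 * L,  A = pi*(D/200)^2
A1 = pi*(37.0/200)^2 = 0.107521 m^2
A2 = pi*(14.6/200)^2 = 0.016742 m^2
V = (0.107521+0.016742)/2*2.9 = 0.1802 m^3

0.1802


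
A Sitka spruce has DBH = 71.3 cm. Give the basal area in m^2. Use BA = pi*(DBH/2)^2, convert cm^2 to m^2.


Formula: BA = pi * (DBH/2)^2 / 10000  (cm^2 to m^2)
Radius = DBH/2 = 71.3/2 = 35.65 cm
BA = pi * 35.65^2 / 10000
   = 3992.7208 cm^2 / 10000
   = 0.3993 m^2

0.3993


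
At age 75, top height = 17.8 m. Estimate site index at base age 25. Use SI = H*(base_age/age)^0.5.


Formula: SI = H_dom * (base_age / age)^0.5
Age ratio = 25 / 75 = 0.33333
sqrt(age_ratio) = 0.57735
SI = 17.8 * 0.57735 = 10.3 m

10.3


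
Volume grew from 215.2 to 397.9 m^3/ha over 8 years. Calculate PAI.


Formula: PAI = (V_T2 - V_T1) / (T2 - T1)
Volume increment = 397.9 - 215.2 = 182.7 m^3/ha
PAI = 182.7 / 8 = 22.84 m^3/ha/year

22.84


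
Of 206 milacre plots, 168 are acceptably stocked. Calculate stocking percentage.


Formula: Stocking % = stocked plots / total plots * 100
Stocking = 168 / 206 * 100
Stocking = 0.8155 * 100 = 81.6%

81.6


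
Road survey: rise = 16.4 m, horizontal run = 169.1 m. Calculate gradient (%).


Formula: Gradient = rise / run * 100
Gradient = 16.4 / 169.1 * 100 = 9.7%

9.7


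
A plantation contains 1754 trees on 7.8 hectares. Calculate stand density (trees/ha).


Formula: Stand Density = N_trees / Area_ha
Density = 1754 trees / 7.8 ha
Density = 225 trees/ha

225


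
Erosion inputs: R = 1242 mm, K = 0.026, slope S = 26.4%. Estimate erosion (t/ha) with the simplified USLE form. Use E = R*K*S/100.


Formula: E = R * K * S / 100  (simplified USLE)
R * K = 1242 * 0.026 = 32.292
E = 32.292 * 26.4 / 100 = 8.53 t/ha

8.53


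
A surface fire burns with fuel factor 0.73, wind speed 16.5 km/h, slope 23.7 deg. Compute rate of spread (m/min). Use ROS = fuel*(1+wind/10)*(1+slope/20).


Formula: ROS = fuel * (1 + wind/10) * (1 + slope/20)
Wind factor = 1 + 16.5/10 = 2.65
Slope factor = 1 + 23.7/20 = 2.185
ROS = 0.73 * 2.65 * 2.185 = 4.23 m/min

4.23


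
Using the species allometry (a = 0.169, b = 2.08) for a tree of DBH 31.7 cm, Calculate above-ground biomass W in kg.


Formula: W = a * DBH^b  (allometric power law)
DBH^b = 31.7^2.08 = 1324.9615
W = 0.169 * 1324.9615 = 223.9 kg

223.9


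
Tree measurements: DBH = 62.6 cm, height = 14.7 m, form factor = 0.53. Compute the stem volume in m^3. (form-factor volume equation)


Formula: V = pi * (DBH/200)^2 * H * ff
Radius = DBH/200 = 62.6/200 = 0.313 m
Radius^2 = 0.313^2 = 0.097969 m^2
V = pi * 0.097969 * 14.7 * 0.53
V = 2.398 m^3

2.398


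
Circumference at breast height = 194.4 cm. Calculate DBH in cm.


Formula: DBH = C / pi
DBH = 194.4 / pi
pi = 3.14159...
DBH = 61.9 cm

61.9


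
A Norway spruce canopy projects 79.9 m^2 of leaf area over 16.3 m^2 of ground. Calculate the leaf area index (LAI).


Formula: LAI = total leaf area / ground area  (dimensionless)
LAI = 79.9 m^2 / 16.3 m^2
LAI = 4.9

4.9


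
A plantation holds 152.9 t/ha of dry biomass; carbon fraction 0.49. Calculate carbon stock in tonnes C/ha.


Formula: Carbon Stock = Biomass * Carbon Fraction
C = 152.9 t/ha * 0.49
C = 74.9 t C/ha

74.9


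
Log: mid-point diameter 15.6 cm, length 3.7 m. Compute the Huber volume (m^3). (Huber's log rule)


Huber: V = Am * L,  Am = pi*(Dm/200)^2
Am = pi*(15.6/200)^2 = 0.019113 m^2
V = 0.019113*3.7 = 0.0707 m^3

0.0707


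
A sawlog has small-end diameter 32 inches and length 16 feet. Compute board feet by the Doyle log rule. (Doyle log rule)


Doyle: BF = (D - 4)^2 * L / 16
Adjusted diameter = 32 - 4 = 28 in
(D-4)^2 = 28^2 = 784
BF = 784 * 16 / 16 = 784 BF

784


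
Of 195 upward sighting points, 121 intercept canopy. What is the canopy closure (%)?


Formula: Canopy closure = covered points / total points * 100
Closure = 121 / 195 * 100
Closure = 0.6205 * 100 = 62.1%

62.1


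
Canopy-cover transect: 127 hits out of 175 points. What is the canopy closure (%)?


Formula: Canopy closure = covered points / total points * 100
Closure = 127 / 175 * 100
Closure = 0.7257 * 100 = 72.6%

72.6


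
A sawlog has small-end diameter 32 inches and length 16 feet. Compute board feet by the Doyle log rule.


Doyle: BF = (D - 4)^2 * L / 16
Adjusted diameter = 32 - 4 = 28 in
(D-4)^2 = 28^2 = 784
BF = 784 * 16 / 16 = 784 BF

784


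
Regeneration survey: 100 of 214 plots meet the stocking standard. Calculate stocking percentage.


Formula: Stocking % = stocked plots / total plots * 100
Stocking = 100 / 214 * 100
Stocking = 0.4673 * 100 = 46.7%

46.7


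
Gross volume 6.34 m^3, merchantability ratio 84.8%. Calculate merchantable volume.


Formula: MV = V_total * (merchantable_pct / 100)
Merchantable fraction = 84.8% / 100 = 0.848
MV = 6.34 m^3 * 0.848 = 5.376 m^3

5.376


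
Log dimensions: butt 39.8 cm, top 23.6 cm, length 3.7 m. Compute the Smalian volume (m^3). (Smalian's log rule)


Smalian: V = (A1 + A2)/2 * L,  A = pi*(D/200)^2
A1 = pi*(39.8/200)^2 = 0.12441 m^2
A2 = pi*(23.6/200)^2 = 0.043744 m^2
V = (0.12441+0.043744)/2*3.7 = 0.3111 m^3

0.3111


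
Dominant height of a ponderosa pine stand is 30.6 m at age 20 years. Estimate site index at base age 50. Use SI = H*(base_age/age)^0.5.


Formula: SI = H_dom * (base_age / age)^0.5
Age ratio = 50 / 20 = 2.5
sqrt(age_ratio) = 1.58114
SI = 30.6 * 1.58114 = 48.4 m

48.4


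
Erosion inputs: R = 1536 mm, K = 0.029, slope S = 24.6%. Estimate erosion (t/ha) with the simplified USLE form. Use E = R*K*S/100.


Formula: E = R * K * S / 100  (simplified USLE)
R * K = 1536 * 0.029 = 44.544
E = 44.544 * 24.6 / 100 = 10.96 t/ha

10.96


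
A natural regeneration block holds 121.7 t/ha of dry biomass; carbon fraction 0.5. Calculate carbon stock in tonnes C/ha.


Formula: Carbon Stock = Biomass * Carbon Fraction
C = 121.7 t/ha * 0.5
C = 60.9 t C/ha

60.9


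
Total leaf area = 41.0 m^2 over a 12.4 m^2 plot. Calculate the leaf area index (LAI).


Formula: LAI = total leaf area / ground area  (dimensionless)
LAI = 41.0 m^2 / 12.4 m^2
LAI = 3.31

3.31


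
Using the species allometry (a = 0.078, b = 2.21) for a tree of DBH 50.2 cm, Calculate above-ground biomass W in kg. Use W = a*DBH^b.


Formula: W = a * DBH^b  (allometric power law)
DBH^b = 50.2^2.21 = 5735.2878
W = 0.078 * 5735.2878 = 447.4 kg

447.4


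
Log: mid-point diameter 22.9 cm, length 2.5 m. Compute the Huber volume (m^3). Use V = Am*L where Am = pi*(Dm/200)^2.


Huber: V = Am * L,  Am = pi*(Dm/200)^2
Am = pi*(22.9/200)^2 = 0.041187 m^2
V = 0.041187*2.5 = 0.103 m^3

0.103


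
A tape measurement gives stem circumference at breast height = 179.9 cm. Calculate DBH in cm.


Formula: DBH = C / pi
DBH = 179.9 / pi
pi = 3.14159...
DBH = 57.3 cm

57.3


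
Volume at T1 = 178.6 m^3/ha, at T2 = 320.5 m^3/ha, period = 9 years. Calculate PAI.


Formula: PAI = (V_T2 - V_T1) / (T2 - T1)
Volume increment = 320.5 - 178.6 = 141.9 m^3/ha
PAI = 141.9 / 9 = 15.77 m^3/ha/year

15.77


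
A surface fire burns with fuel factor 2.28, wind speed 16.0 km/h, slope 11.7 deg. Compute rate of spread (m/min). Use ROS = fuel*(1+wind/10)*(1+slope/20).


Formula: ROS = fuel * (1 + wind/10) * (1 + slope/20)
Wind factor = 1 + 16.0/10 = 2.6
Slope factor = 1 + 11.7/20 = 1.585
ROS = 2.28 * 2.6 * 1.585 = 9.4 m/min

9.4


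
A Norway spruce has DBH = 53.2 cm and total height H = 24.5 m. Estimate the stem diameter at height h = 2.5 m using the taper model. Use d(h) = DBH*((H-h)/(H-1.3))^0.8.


Taper: d(h) = DBH * ((H - h) / (H - 1.3))^0.8
Numerator = H - h = 24.5 - 2.5 = 22.0 m
Denominator = H - 1.3 = 24.5 - 1.3 = 23.2 m
Ratio = 22.0 / 23.2 = 0.94828
d = 53.2 * 0.94828^0.8 = 51.0 cm

51.0


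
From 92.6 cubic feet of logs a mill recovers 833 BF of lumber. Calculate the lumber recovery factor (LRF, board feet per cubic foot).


Formula: LRF = Lumber Output (BF) / Log Input (ft^3)
LRF = 833 BF / 92.6 ft^3
LRF = 9.0 BF/ft^3

9.0


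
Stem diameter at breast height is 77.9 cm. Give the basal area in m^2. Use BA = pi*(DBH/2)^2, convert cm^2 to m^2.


Formula: BA = pi * (DBH/2)^2 / 10000  (cm^2 to m^2)
Radius = DBH/2 = 77.9/2 = 38.95 cm
BA = pi * 38.95^2 / 10000
   = 4766.1181 cm^2 / 10000
   = 0.4766 m^2

0.4766


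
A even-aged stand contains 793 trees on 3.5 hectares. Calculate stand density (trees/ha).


Formula: Stand Density = N_trees / Area_ha
Density = 793 trees / 3.5 ha
Density = 227 trees/ha

227


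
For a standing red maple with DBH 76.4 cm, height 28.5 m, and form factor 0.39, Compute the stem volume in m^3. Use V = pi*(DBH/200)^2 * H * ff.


Formula: V = pi * (DBH/200)^2 * H * ff
Radius = DBH/200 = 76.4/200 = 0.382 m
Radius^2 = 0.382^2 = 0.145924 m^2
V = pi * 0.145924 * 28.5 * 0.39
V = 5.095 m^3

5.095


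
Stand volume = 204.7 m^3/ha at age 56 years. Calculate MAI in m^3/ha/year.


Formula: MAI = Total Volume / Stand Age
MAI = 204.7 m^3/ha / 56 years
MAI = 3.66 m^3/ha/year

3.66


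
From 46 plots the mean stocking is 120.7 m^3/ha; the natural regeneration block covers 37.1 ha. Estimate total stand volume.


Formula: Total Volume = Mean Volume per ha * Total Area
Total Volume = 120.7 m^3/ha * 37.1 ha
Total Volume = 4478 m^3

4478


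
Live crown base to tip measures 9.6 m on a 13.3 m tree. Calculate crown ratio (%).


Formula: Crown Ratio = (Crown Length / Total Height) * 100
CR = (9.6 m / 13.3 m) * 100
CR = 0.7218 * 100 = 72.2%

72.2


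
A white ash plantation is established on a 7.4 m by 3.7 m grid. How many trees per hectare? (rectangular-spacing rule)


Formula: TPH = 10000 m^2/ha / (spacing_x * spacing_y)
Area per tree = 7.4 m * 3.7 m = 27.38 m^2
TPH = 10000 / 27.38 = 365 trees/ha

365


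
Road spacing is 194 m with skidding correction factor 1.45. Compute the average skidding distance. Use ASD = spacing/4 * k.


Formula: ASD = (spacing / 4) * correction
Uncorrected distance = spacing / 4 = 194 / 4 = 48.5 m
ASD = 48.5 * 1.45 = 70 m

70


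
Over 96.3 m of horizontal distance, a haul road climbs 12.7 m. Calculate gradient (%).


Formula: Gradient = rise / run * 100
Gradient = 12.7 / 96.3 * 100 = 13.2%

13.2


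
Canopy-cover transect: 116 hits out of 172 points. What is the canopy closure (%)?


Formula: Canopy closure = covered points / total points * 100
Closure = 116 / 172 * 100
Closure = 0.6744 * 100 = 67.4%

67.4


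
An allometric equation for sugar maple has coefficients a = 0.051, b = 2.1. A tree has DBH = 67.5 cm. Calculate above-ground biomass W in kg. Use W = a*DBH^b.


Formula: W = a * DBH^b  (allometric power law)
DBH^b = 67.5^2.1 = 6942.8522
W = 0.051 * 6942.8522 = 354.1 kg

354.1


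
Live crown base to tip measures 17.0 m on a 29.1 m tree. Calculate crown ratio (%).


Formula: Crown Ratio = (Crown Length / Total Height) * 100
CR = (17.0 m / 29.1 m) * 100
CR = 0.5842 * 100 = 58.4%

58.4


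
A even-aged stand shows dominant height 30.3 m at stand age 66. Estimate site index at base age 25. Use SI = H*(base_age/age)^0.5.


Formula: SI = H_dom * (base_age / age)^0.5
Age ratio = 25 / 66 = 0.37879
sqrt(age_ratio) = 0.61546
SI = 30.3 * 0.61546 = 18.6 m

18.6


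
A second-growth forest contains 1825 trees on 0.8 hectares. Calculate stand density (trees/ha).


Formula: Stand Density = N_trees / Area_ha
Density = 1825 trees / 0.8 ha
Density = 2281 trees/ha

2281


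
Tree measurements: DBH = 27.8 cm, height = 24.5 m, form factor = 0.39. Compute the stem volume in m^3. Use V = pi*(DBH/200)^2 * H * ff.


Formula: V = pi * (DBH/200)^2 * H * ff
Radius = DBH/200 = 27.8/200 = 0.139 m
Radius^2 = 0.139^2 = 0.019321 m^2
V = pi * 0.019321 * 24.5 * 0.39
V = 0.58 m^3

0.58


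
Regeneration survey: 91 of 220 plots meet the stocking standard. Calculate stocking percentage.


Formula: Stocking % = stocked plots / total plots * 100
Stocking = 91 / 220 * 100
Stocking = 0.4136 * 100 = 41.4%

41.4


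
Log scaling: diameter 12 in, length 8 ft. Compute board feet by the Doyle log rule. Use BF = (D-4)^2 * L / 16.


Doyle: BF = (D - 4)^2 * L / 16
Adjusted diameter = 12 - 4 = 8 in
(D-4)^2 = 8^2 = 64
BF = 64 * 8 / 16 = 32 BF

32


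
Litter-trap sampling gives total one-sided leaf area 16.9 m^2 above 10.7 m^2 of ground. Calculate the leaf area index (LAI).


Formula: LAI = total leaf area / ground area  (dimensionless)
LAI = 16.9 m^2 / 10.7 m^2
LAI = 1.58

1.58


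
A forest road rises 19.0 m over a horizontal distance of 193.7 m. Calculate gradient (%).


Formula: Gradient = rise / run * 100
Gradient = 19.0 / 193.7 * 100 = 9.8%

9.8


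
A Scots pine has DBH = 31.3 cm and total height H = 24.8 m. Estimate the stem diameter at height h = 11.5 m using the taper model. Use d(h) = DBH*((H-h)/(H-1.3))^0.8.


Taper: d(h) = DBH * ((H - h) / (H - 1.3))^0.8
Numerator = H - h = 24.8 - 11.5 = 13.3 m
Denominator = H - 1.3 = 24.8 - 1.3 = 23.5 m
Ratio = 13.3 / 23.5 = 0.56596
d = 31.3 * 0.56596^0.8 = 19.9 cm

19.9


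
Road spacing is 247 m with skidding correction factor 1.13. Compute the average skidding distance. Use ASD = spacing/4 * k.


Formula: ASD = (spacing / 4) * correction
Uncorrected distance = spacing / 4 = 247 / 4 = 61.75 m
ASD = 61.75 * 1.13 = 70 m

70


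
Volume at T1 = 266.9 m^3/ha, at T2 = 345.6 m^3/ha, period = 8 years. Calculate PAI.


Formula: PAI = (V_T2 - V_T1) / (T2 - T1)
Volume increment = 345.6 - 266.9 = 78.7 m^3/ha
PAI = 78.7 / 8 = 9.84 m^3/ha/year

9.84


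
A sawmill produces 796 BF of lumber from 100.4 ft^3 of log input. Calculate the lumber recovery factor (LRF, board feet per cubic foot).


Formula: LRF = Lumber Output (BF) / Log Input (ft^3)
LRF = 796 BF / 100.4 ft^3
LRF = 7.93 BF/ft^3

7.93


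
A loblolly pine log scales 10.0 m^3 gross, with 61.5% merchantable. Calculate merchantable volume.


Formula: MV = V_total * (merchantable_pct / 100)
Merchantable fraction = 61.5% / 100 = 0.615
MV = 10.0 m^3 * 0.615 = 6.15 m^3

6.15


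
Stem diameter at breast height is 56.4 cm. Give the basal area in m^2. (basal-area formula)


Formula: BA = pi * (DBH/2)^2 / 10000  (cm^2 to m^2)
Radius = DBH/2 = 56.4/2 = 28.2 cm
BA = pi * 28.2^2 / 10000
   = 2498.3201 cm^2 / 10000
   = 0.2498 m^2

0.2498


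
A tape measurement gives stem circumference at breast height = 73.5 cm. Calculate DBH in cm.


Formula: DBH = C / pi
DBH = 73.5 / pi
pi = 3.14159...
DBH = 23.4 cm

23.4


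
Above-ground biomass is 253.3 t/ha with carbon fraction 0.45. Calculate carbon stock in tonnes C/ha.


Formula: Carbon Stock = Biomass * Carbon Fraction
C = 253.3 t/ha * 0.45
C = 114.0 t C/ha

114.0


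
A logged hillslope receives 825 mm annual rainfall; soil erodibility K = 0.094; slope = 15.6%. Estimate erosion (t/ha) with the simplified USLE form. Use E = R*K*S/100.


Formula: E = R * K * S / 100  (simplified USLE)
R * K = 825 * 0.094 = 77.55
E = 77.55 * 15.6 / 100 = 12.1 t/ha

12.1


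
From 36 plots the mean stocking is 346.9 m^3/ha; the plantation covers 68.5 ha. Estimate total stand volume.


Formula: Total Volume = Mean Volume per ha * Total Area
Total Volume = 346.9 m^3/ha * 68.5 ha
Total Volume = 23763 m^3

23763


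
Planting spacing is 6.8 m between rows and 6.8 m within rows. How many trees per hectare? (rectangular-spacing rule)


Formula: TPH = 10000 m^2/ha / (spacing_x * spacing_y)
Area per tree = 6.8 m * 6.8 m = 46.24 m^2
TPH = 10000 / 46.24 = 216 trees/ha

216


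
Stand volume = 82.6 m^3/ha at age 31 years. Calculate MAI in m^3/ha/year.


Formula: MAI = Total Volume / Stand Age
MAI = 82.6 m^3/ha / 31 years
MAI = 2.66 m^3/ha/year

2.66


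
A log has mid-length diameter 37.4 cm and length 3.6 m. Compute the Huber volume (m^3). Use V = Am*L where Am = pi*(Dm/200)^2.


Huber: V = Am * L,  Am = pi*(Dm/200)^2
Am = pi*(37.4/200)^2 = 0.109858 m^2
V = 0.109858*3.6 = 0.3955 m^3

0.3955


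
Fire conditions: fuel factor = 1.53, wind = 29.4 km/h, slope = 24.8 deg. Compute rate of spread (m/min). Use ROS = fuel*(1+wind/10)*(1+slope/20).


Formula: ROS = fuel * (1 + wind/10) * (1 + slope/20)
Wind factor = 1 + 29.4/10 = 3.94
Slope factor = 1 + 24.8/20 = 2.24
ROS = 1.53 * 3.94 * 2.24 = 13.5 m/min

13.5


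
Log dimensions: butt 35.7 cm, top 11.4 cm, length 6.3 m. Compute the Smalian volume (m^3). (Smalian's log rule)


Smalian: V = (A1 + A2)/2 * L,  A = pi*(D/200)^2
A1 = pi*(35.7/200)^2 = 0.100098 m^2
A2 = pi*(11.4/200)^2 = 0.010207 m^2
V = (0.100098+0.010207)/2*6.3 = 0.3475 m^3

0.3475


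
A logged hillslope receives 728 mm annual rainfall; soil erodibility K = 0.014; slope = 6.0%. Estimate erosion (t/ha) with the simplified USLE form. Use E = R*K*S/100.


Formula: E = R * K * S / 100  (simplified USLE)
R * K = 728 * 0.014 = 10.192
E = 10.192 * 6.0 / 100 = 0.61 t/ha

0.61


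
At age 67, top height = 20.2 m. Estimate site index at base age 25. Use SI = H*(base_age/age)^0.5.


Formula: SI = H_dom * (base_age / age)^0.5
Age ratio = 25 / 67 = 0.37313
sqrt(age_ratio) = 0.61085
SI = 20.2 * 0.61085 = 12.3 m

12.3


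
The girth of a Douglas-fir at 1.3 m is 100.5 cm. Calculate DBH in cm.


Formula: DBH = C / pi
DBH = 100.5 / pi
pi = 3.14159...
DBH = 32.0 cm

32.0


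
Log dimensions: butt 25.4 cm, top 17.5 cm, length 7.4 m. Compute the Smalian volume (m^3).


Smalian: V = (A1 + A2)/2 * L,  A = pi*(D/200)^2
A1 = pi*(25.4/200)^2 = 0.050671 m^2
A2 = pi*(17.5/200)^2 = 0.024053 m^2
V = (0.050671+0.024053)/2*7.4 = 0.2765 m^3

0.2765


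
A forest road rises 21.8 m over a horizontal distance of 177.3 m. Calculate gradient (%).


Formula: Gradient = rise / run * 100
Gradient = 21.8 / 177.3 * 100 = 12.3%

12.3


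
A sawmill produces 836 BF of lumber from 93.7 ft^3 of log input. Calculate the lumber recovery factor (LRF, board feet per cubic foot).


Formula: LRF = Lumber Output (BF) / Log Input (ft^3)
LRF = 836 BF / 93.7 ft^3
LRF = 8.92 BF/ft^3

8.92


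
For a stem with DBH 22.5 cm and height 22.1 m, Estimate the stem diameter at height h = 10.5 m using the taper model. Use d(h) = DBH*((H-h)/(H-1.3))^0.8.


Taper: d(h) = DBH * ((H - h) / (H - 1.3))^0.8
Numerator = H - h = 22.1 - 10.5 = 11.6 m
Denominator = H - 1.3 = 22.1 - 1.3 = 20.8 m
Ratio = 11.6 / 20.8 = 0.55769
d = 22.5 * 0.55769^0.8 = 14.1 cm

14.1


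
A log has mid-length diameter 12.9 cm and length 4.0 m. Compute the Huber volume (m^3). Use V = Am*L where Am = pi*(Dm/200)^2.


Huber: V = Am * L,  Am = pi*(Dm/200)^2
Am = pi*(12.9/200)^2 = 0.01307 m^2
V = 0.01307*4.0 = 0.0523 m^3

0.0523


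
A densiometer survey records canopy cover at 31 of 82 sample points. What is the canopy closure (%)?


Formula: Canopy closure = covered points / total points * 100
Closure = 31 / 82 * 100
Closure = 0.378 * 100 = 37.8%

37.8


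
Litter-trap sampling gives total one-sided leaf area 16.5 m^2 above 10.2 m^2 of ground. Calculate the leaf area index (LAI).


Formula: LAI = total leaf area / ground area  (dimensionless)
LAI = 16.5 m^2 / 10.2 m^2
LAI = 1.62

1.62


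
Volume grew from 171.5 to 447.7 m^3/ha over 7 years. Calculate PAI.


Formula: PAI = (V_T2 - V_T1) / (T2 - T1)
Volume increment = 447.7 - 171.5 = 276.2 m^3/ha
PAI = 276.2 / 7 = 39.46 m^3/ha/year

39.46


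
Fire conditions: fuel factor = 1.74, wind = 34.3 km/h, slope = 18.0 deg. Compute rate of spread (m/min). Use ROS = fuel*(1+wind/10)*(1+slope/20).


Formula: ROS = fuel * (1 + wind/10) * (1 + slope/20)
Wind factor = 1 + 34.3/10 = 4.43
Slope factor = 1 + 18.0/20 = 1.9
ROS = 1.74 * 4.43 * 1.9 = 14.65 m/min

14.65


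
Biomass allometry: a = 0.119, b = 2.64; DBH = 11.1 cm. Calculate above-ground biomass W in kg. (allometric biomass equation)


Formula: W = a * DBH^b  (allometric power law)
DBH^b = 11.1^2.64 = 574.9799
W = 0.119 * 574.9799 = 68.4 kg

68.4


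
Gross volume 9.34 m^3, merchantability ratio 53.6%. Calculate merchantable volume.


Formula: MV = V_total * (merchantable_pct / 100)
Merchantable fraction = 53.6% / 100 = 0.536
MV = 9.34 m^3 * 0.536 = 5.006 m^3

5.006


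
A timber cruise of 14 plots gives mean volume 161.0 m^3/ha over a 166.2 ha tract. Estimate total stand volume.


Formula: Total Volume = Mean Volume per ha * Total Area
Total Volume = 161.0 m^3/ha * 166.2 ha
Total Volume = 26758 m^3

26758


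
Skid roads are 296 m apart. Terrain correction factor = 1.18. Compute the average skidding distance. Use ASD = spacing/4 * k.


Formula: ASD = (spacing / 4) * correction
Uncorrected distance = spacing / 4 = 296 / 4 = 74 m
ASD = 74 * 1.18 = 87 m

87


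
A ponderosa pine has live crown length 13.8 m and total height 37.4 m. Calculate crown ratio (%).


Formula: Crown Ratio = (Crown Length / Total Height) * 100
CR = (13.8 m / 37.4 m) * 100
CR = 0.369 * 100 = 36.9%

36.9


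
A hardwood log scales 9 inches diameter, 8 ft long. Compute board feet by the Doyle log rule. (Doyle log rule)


Doyle: BF = (D - 4)^2 * L / 16
Adjusted diameter = 9 - 4 = 5 in
(D-4)^2 = 5^2 = 25
BF = 25 * 8 / 16 = 13 BF

13


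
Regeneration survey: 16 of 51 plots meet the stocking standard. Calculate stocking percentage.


Formula: Stocking % = stocked plots / total plots * 100
Stocking = 16 / 51 * 100
Stocking = 0.3137 * 100 = 31.4%

31.4


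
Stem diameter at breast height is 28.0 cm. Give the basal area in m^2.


Formula: BA = pi * (DBH/2)^2 / 10000  (cm^2 to m^2)
Radius = DBH/2 = 28.0/2 = 14.0 cm
BA = pi * 14.0^2 / 10000
   = 615.7522 cm^2 / 10000
   = 0.0616 m^2

0.0616


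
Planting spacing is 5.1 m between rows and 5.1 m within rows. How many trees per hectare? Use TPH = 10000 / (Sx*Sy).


Formula: TPH = 10000 m^2/ha / (spacing_x * spacing_y)
Area per tree = 5.1 m * 5.1 m = 26.01 m^2
TPH = 10000 / 26.01 = 384 trees/ha

384


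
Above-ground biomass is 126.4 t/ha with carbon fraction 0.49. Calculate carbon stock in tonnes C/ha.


Formula: Carbon Stock = Biomass * Carbon Fraction
C = 126.4 t/ha * 0.49
C = 61.9 t C/ha

61.9


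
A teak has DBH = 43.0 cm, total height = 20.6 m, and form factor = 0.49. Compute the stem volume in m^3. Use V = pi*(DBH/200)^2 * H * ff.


Formula: V = pi * (DBH/200)^2 * H * ff
Radius = DBH/200 = 43.0/200 = 0.215 m
Radius^2 = 0.215^2 = 0.046225 m^2
V = pi * 0.046225 * 20.6 * 0.49
V = 1.466 m^3

1.466


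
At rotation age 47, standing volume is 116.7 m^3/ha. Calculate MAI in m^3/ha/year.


Formula: MAI = Total Volume / Stand Age
MAI = 116.7 m^3/ha / 47 years
MAI = 2.48 m^3/ha/year

2.48


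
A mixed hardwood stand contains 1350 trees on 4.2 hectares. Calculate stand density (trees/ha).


Formula: Stand Density = N_trees / Area_ha
Density = 1350 trees / 4.2 ha
Density = 321 trees/ha

321


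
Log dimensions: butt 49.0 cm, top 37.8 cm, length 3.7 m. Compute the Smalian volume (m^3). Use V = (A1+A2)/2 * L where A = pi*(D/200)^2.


Smalian: V = (A1 + A2)/2 * L,  A = pi*(D/200)^2
A1 = pi*(49.0/200)^2 = 0.188574 m^2
A2 = pi*(37.8/200)^2 = 0.112221 m^2
V = (0.188574+0.112221)/2*3.7 = 0.5565 m^3

0.5565


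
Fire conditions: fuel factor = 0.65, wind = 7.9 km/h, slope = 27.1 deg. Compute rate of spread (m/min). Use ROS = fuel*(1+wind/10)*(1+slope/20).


Formula: ROS = fuel * (1 + wind/10) * (1 + slope/20)
Wind factor = 1 + 7.9/10 = 1.79
Slope factor = 1 + 27.1/20 = 2.355
ROS = 0.65 * 1.79 * 2.355 = 2.74 m/min

2.74


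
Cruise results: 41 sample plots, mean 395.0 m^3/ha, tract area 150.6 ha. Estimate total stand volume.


Formula: Total Volume = Mean Volume per ha * Total Area
Total Volume = 395.0 m^3/ha * 150.6 ha
Total Volume = 59487 m^3

59487


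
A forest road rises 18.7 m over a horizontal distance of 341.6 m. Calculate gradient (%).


Formula: Gradient = rise / run * 100
Gradient = 18.7 / 341.6 * 100 = 5.5%

5.5


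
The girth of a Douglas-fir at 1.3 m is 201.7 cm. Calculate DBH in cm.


Formula: DBH = C / pi
DBH = 201.7 / pi
pi = 3.14159...
DBH = 64.2 cm

64.2


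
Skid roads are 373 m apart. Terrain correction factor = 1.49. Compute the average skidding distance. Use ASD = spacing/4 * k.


Formula: ASD = (spacing / 4) * correction
Uncorrected distance = spacing / 4 = 373 / 4 = 93.25 m
ASD = 93.25 * 1.49 = 139 m

139


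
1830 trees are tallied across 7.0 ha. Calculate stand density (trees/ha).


Formula: Stand Density = N_trees / Area_ha
Density = 1830 trees / 7.0 ha
Density = 261 trees/ha

261


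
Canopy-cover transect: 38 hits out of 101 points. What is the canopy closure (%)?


Formula: Canopy closure = covered points / total points * 100
Closure = 38 / 101 * 100
Closure = 0.3762 * 100 = 37.6%

37.6


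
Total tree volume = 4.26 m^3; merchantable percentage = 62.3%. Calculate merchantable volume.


Formula: MV = V_total * (merchantable_pct / 100)
Merchantable fraction = 62.3% / 100 = 0.623
MV = 4.26 m^3 * 0.623 = 2.654 m^3

2.654


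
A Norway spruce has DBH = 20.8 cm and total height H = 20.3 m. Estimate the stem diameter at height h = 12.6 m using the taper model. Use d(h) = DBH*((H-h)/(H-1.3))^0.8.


Taper: d(h) = DBH * ((H - h) / (H - 1.3))^0.8
Numerator = H - h = 20.3 - 12.6 = 7.7 m
Denominator = H - 1.3 = 20.3 - 1.3 = 19.0 m
Ratio = 7.7 / 19.0 = 0.40526
d = 20.8 * 0.40526^0.8 = 10.1 cm

10.1


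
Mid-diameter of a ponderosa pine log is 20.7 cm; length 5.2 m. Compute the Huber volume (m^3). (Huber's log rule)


Huber: V = Am * L,  Am = pi*(Dm/200)^2
Am = pi*(20.7/200)^2 = 0.033654 m^2
V = 0.033654*5.2 = 0.175 m^3

0.175


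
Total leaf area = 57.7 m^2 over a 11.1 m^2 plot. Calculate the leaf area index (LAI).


Formula: LAI = total leaf area / ground area  (dimensionless)
LAI = 57.7 m^2 / 11.1 m^2
LAI = 5.2

5.2


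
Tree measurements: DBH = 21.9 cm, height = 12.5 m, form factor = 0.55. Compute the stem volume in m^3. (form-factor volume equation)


Formula: V = pi * (DBH/200)^2 * H * ff
Radius = DBH/200 = 21.9/200 = 0.1095 m
Radius^2 = 0.1095^2 = 0.01199025 m^2
V = pi * 0.01199025 * 12.5 * 0.55
V = 0.259 m^3

0.259


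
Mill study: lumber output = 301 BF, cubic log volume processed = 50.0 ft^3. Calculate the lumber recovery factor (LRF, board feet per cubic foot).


Formula: LRF = Lumber Output (BF) / Log Input (ft^3)
LRF = 301 BF / 50.0 ft^3
LRF = 6.02 BF/ft^3

6.02


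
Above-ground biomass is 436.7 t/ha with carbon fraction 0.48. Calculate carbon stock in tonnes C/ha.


Formula: Carbon Stock = Biomass * Carbon Fraction
C = 436.7 t/ha * 0.48
C = 209.6 t C/ha

209.6


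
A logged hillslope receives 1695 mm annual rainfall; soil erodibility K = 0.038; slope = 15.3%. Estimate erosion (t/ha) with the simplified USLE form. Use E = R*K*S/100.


Formula: E = R * K * S / 100  (simplified USLE)
R * K = 1695 * 0.038 = 64.41
E = 64.41 * 15.3 / 100 = 9.85 t/ha

9.85


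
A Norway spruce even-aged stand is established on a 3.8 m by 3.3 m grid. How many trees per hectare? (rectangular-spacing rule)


Formula: TPH = 10000 m^2/ha / (spacing_x * spacing_y)
Area per tree = 3.8 m * 3.3 m = 12.54 m^2
TPH = 10000 / 12.54 = 797 trees/ha

797


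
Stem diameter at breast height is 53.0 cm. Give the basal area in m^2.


Formula: BA = pi * (DBH/2)^2 / 10000  (cm^2 to m^2)
Radius = DBH/2 = 53.0/2 = 26.5 cm
BA = pi * 26.5^2 / 10000
   = 2206.1834 cm^2 / 10000
   = 0.2206 m^2

0.2206


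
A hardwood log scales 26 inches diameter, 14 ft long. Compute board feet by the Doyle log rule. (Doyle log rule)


Doyle: BF = (D - 4)^2 * L / 16
Adjusted diameter = 26 - 4 = 22 in
(D-4)^2 = 22^2 = 484
BF = 484 * 14 / 16 = 424 BF

424


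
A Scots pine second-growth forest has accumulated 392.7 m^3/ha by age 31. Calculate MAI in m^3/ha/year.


Formula: MAI = Total Volume / Stand Age
MAI = 392.7 m^3/ha / 31 years
MAI = 12.67 m^3/ha/year

12.67


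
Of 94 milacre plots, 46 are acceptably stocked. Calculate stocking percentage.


Formula: Stocking % = stocked plots / total plots * 100
Stocking = 46 / 94 * 100
Stocking = 0.4894 * 100 = 48.9%

48.9


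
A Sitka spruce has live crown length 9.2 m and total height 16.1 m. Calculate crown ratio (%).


Formula: Crown Ratio = (Crown Length / Total Height) * 100
CR = (9.2 m / 16.1 m) * 100
CR = 0.5714 * 100 = 57.1%

57.1


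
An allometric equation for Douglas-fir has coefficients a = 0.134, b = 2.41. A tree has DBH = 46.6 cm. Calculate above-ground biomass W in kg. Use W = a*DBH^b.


Formula: W = a * DBH^b  (allometric power law)
DBH^b = 46.6^2.41 = 10490.8351
W = 0.134 * 10490.8351 = 1405.8 kg

1405.8


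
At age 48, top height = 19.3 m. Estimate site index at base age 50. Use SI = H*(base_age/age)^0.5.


Formula: SI = H_dom * (base_age / age)^0.5
Age ratio = 50 / 48 = 1.04167
sqrt(age_ratio) = 1.02062
SI = 19.3 * 1.02062 = 19.7 m

19.7
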